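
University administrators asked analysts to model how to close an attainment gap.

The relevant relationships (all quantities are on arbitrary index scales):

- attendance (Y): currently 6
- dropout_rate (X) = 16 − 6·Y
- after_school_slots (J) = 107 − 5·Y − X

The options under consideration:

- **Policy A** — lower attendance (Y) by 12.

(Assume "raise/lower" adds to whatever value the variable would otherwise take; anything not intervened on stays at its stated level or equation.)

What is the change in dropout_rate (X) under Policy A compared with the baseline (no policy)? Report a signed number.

Baseline:
  Y = 6
  X = 16 − 6·6 = -20
Policy A (Y − 12):
  Y = 6 − 12 = -6
  X = 16 − 6·(-6) = 52
Change in X: 52 − (-20) = 72

72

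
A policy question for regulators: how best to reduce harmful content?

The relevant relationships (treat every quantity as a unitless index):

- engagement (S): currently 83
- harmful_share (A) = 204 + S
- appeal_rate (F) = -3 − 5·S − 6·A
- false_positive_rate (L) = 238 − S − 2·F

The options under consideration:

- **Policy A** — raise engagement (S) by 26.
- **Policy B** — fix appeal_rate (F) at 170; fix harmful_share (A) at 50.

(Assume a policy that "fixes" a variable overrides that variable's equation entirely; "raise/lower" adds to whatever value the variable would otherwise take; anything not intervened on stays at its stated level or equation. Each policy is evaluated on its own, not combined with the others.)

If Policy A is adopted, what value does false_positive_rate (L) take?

Policy A (S + 26):
  S = 83 + 26 = 109
  A = 204 + 109 = 313
  F = -3 − 5·109 − 6·313 = -2426
  L = 238 − 109 − 2·(-2426) = 4981

4981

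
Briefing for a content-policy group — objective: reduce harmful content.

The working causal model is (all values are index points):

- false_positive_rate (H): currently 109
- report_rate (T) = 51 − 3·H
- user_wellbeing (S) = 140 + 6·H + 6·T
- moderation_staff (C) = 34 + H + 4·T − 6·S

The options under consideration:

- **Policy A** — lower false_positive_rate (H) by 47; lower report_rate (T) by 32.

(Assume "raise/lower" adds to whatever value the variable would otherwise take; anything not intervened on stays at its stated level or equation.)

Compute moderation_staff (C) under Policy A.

Policy A (H − 47, T − 32):
  H = 109 − 47 = 62
  T = 51 − 3·62 (−32 from intervention) = -167
  S = 140 + 6·62 + 6·(-167) = -490
  C = 34 + 62 + 4·(-167) − 6·(-490) = 2368

2368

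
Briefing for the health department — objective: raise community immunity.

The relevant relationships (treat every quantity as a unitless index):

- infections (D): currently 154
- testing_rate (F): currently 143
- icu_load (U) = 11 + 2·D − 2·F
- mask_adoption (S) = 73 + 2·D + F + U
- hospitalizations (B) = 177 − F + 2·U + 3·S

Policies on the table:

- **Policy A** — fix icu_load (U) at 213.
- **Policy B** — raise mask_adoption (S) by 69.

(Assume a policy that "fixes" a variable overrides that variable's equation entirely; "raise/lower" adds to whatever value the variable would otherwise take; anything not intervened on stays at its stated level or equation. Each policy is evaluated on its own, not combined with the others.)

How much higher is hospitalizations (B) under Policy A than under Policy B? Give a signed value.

Policy A (U := 213):
  D = 154
  F = 143
  U = 213
  S = 73 + 2·154 + 143 + 213 = 737
  B = 177 − 143 + 2·213 + 3·737 = 2671
Policy B (S + 69):
  D = 154
  F = 143
  U = 11 + 2·154 − 2·143 = 33
  S = 73 + 2·154 + 143 + 33 (+69 from intervention) = 626
  B = 177 − 143 + 2·33 + 3·626 = 1978
B: 2671 − 1978 = 693

693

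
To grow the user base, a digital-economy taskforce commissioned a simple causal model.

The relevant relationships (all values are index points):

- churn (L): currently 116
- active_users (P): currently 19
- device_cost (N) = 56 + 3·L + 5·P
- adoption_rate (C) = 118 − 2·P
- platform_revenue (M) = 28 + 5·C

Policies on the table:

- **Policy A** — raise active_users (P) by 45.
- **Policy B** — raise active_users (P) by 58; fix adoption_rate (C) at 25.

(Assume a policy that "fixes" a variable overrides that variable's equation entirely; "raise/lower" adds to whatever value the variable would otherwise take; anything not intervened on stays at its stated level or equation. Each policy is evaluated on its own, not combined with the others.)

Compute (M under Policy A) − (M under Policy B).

-175

Policy A (P + 45):
  P = 19 + 45 = 64
  C = 118 − 2·64 = -10
  M = 28 + 5·(-10) = -22
Policy B (P + 58, C := 25):
  P = 19 + 58 = 77
  C = 25
  M = 28 + 5·25 = 153
M: -22 − 153 = -175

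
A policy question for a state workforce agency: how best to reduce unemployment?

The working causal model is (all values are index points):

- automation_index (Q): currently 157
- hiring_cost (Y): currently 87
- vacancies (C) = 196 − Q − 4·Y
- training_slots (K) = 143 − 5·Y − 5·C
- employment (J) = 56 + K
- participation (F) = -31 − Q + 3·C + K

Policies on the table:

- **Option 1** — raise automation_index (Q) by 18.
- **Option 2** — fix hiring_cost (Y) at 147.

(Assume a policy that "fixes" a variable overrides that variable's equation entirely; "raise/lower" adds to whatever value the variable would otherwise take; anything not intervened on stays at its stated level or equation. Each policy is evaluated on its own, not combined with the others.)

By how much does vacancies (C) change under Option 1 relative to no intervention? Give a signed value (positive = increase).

-18

Baseline:
  Q = 157
  Y = 87
  C = 196 − 157 − 4·87 = -309
Option 1 (Q + 18):
  Q = 157 + 18 = 175
  Y = 87
  C = 196 − 175 − 4·87 = -327
Change in C: -327 − (-309) = -18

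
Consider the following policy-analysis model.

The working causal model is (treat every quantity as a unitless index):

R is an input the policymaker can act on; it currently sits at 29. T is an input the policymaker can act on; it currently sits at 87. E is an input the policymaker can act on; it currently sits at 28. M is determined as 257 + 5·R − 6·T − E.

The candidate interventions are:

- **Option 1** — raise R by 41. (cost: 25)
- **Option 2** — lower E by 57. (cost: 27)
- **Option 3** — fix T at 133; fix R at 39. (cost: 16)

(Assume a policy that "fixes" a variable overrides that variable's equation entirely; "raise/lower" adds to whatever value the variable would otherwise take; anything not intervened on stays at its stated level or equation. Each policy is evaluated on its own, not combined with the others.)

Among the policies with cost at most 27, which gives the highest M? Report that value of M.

57

Option 1 (R + 41):
  R = 29 + 41 = 70
  T = 87
  E = 28
  M = 257 + 5·70 − 6·87 − 28 = 57
Option 2 (E − 57):
  R = 29
  T = 87
  E = 28 − 57 = -29
  M = 257 + 5·29 − 6·87 − (-29) = -91
Option 3 (T := 133, R := 39):
  R = 39
  T = 133
  E = 28
  M = 257 + 5·39 − 6·133 − 28 = -374
Comparing — Option 1: M=57, Option 2: M=-91, Option 3: M=-374. Highest is 57 (Option 1).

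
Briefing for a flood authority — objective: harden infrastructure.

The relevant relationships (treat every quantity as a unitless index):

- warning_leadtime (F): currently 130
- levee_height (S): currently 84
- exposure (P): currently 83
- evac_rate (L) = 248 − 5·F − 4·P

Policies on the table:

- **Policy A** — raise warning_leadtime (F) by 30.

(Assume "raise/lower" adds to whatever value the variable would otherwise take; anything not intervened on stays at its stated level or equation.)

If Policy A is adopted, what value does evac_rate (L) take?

-884

Policy A (F + 30):
  F = 130 + 30 = 160
  P = 83
  L = 248 − 5·160 − 4·83 = -884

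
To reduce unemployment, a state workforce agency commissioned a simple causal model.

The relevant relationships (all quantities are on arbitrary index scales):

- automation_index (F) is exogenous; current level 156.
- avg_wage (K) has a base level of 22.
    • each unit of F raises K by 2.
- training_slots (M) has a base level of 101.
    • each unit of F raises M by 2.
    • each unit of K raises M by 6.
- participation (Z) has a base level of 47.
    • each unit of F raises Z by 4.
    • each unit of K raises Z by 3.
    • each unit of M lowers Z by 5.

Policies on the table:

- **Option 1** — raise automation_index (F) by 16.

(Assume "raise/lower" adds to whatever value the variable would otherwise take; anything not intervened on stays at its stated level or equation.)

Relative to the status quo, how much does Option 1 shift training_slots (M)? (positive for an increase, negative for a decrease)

224

Baseline:
  F = 156
  K = 22 + 2·156 = 334
  M = 101 + 2·156 + 6·334 = 2417
Option 1 (F + 16):
  F = 156 + 16 = 172
  K = 22 + 2·172 = 366
  M = 101 + 2·172 + 6·366 = 2641
Change in M: 2641 − 2417 = 224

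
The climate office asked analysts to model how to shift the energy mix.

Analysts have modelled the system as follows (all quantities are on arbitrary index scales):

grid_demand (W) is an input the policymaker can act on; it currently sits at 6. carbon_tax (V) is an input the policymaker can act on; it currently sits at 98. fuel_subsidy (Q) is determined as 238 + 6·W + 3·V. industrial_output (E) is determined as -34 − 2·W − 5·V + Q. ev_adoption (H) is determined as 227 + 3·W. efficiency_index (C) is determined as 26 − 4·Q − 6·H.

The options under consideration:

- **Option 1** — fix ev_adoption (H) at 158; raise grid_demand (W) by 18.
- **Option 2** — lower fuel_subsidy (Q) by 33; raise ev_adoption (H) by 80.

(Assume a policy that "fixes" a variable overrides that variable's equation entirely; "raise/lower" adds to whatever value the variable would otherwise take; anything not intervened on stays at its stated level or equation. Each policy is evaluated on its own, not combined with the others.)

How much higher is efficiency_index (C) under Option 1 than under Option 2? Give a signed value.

Option 1 (H := 158, W + 18):
  W = 6 + 18 = 24
  V = 98
  Q = 238 + 6·24 + 3·98 = 676
  H = 158
  C = 26 − 4·676 − 6·158 = -3626
Option 2 (Q − 33, H + 80):
  W = 6
  V = 98
  Q = 238 + 6·6 + 3·98 (−33 from intervention) = 535
  H = 227 + 3·6 (+80 from intervention) = 325
  C = 26 − 4·535 − 6·325 = -4064
C: -3626 − (-4064) = 438

438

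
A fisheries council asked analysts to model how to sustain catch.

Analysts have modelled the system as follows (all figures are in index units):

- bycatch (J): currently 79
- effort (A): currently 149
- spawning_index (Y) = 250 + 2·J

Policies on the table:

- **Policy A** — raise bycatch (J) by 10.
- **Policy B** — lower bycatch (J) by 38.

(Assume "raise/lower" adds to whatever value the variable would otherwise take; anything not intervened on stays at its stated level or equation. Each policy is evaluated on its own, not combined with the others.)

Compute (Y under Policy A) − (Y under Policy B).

96

Policy A (J + 10):
  J = 79 + 10 = 89
  Y = 250 + 2·89 = 428
Policy B (J − 38):
  J = 79 − 38 = 41
  Y = 250 + 2·41 = 332
Y: 428 − 332 = 96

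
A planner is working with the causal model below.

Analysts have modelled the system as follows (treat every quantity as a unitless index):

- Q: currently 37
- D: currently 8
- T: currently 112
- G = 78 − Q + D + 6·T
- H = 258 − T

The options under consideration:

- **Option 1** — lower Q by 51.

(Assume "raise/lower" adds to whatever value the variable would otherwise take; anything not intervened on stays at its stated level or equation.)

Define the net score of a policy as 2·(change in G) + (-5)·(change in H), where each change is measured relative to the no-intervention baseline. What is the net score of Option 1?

102

Baseline:
  Q = 37
  D = 8
  T = 112
  G = 78 − 37 + 8 + 6·112 = 721
  H = 258 − 112 = 146
Option 1 (Q − 51):
  Q = 37 − 51 = -14
  D = 8
  T = 112
  G = 78 − (-14) + 8 + 6·112 = 772
  H = 258 − 112 = 146
ΔG = 772 − 721 = 51; ΔH = 146 − 146 = 0
Score = 2·51 + (-5)·0 = 102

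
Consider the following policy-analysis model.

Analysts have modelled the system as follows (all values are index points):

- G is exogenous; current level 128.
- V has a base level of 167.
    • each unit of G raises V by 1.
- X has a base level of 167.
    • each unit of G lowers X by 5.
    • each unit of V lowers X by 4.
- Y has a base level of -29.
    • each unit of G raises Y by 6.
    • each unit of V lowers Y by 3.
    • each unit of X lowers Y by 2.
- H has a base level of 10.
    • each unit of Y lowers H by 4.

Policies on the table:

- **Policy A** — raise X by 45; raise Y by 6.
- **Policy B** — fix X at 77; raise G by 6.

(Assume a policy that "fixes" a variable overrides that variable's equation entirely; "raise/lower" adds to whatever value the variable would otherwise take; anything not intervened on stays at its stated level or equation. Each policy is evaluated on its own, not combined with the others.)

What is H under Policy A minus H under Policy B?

Policy A (X + 45, Y + 6):
  G = 128
  V = 167 + 128 = 295
  X = 167 − 5·128 − 4·295 (+45 from intervention) = -1608
  Y = -29 + 6·128 − 3·295 − 2·(-1608) (+6 from intervention) = 3076
  H = 10 − 4·3076 = -12294
Policy B (X := 77, G + 6):
  G = 128 + 6 = 134
  V = 167 + 134 = 301
  X = 77
  Y = -29 + 6·134 − 3·301 − 2·77 = -282
  H = 10 − 4·(-282) = 1138
H: -12294 − 1138 = -13432

-13432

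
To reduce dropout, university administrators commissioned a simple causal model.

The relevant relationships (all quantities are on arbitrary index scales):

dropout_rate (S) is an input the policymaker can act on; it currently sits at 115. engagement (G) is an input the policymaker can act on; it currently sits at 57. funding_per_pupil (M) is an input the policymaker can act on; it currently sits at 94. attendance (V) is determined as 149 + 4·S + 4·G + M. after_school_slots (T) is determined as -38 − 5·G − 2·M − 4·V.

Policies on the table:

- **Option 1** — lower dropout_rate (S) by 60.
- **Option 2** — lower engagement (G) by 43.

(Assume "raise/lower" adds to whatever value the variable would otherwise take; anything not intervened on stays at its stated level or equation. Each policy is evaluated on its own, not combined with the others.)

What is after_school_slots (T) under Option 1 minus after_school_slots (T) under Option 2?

57

Option 1 (S − 60):
  S = 115 − 60 = 55
  G = 57
  M = 94
  V = 149 + 4·55 + 4·57 + 94 = 691
  T = -38 − 5·57 − 2·94 − 4·691 = -3275
Option 2 (G − 43):
  S = 115
  G = 57 − 43 = 14
  M = 94
  V = 149 + 4·115 + 4·14 + 94 = 759
  T = -38 − 5·14 − 2·94 − 4·759 = -3332
T: -3275 − (-3332) = 57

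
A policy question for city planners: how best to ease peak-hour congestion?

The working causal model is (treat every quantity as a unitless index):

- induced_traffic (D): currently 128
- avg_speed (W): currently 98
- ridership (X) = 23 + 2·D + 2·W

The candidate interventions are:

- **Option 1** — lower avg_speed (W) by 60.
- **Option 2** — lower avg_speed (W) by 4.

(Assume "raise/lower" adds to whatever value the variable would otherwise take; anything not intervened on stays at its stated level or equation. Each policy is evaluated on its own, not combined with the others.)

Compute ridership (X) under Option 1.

355

Option 1 (W − 60):
  D = 128
  W = 98 − 60 = 38
  X = 23 + 2·128 + 2·38 = 355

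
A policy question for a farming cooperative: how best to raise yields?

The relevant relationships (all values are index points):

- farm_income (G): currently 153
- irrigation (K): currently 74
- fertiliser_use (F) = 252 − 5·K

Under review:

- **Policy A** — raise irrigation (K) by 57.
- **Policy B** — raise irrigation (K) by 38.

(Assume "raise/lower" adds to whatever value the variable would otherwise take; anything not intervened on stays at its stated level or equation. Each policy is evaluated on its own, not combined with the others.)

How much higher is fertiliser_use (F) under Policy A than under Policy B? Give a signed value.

Policy A (K + 57):
  K = 74 + 57 = 131
  F = 252 − 5·131 = -403
Policy B (K + 38):
  K = 74 + 38 = 112
  F = 252 − 5·112 = -308
F: -403 − (-308) = -95

-95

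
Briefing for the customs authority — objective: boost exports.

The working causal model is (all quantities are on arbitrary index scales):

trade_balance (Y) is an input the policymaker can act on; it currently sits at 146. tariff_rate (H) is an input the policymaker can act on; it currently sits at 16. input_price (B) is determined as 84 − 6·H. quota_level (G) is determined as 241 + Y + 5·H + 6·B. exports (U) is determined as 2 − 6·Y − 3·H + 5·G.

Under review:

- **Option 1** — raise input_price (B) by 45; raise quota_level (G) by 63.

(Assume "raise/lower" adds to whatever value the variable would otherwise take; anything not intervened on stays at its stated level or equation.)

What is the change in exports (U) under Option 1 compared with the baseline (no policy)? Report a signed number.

Baseline:
  Y = 146
  H = 16
  B = 84 − 6·16 = -12
  G = 241 + 146 + 5·16 + 6·(-12) = 395
  U = 2 − 6·146 − 3·16 + 5·395 = 1053
Option 1 (B + 45, G + 63):
  Y = 146
  H = 16
  B = 84 − 6·16 (+45 from intervention) = 33
  G = 241 + 146 + 5·16 + 6·33 (+63 from intervention) = 728
  U = 2 − 6·146 − 3·16 + 5·728 = 2718
Change in U: 2718 − 1053 = 1665

1665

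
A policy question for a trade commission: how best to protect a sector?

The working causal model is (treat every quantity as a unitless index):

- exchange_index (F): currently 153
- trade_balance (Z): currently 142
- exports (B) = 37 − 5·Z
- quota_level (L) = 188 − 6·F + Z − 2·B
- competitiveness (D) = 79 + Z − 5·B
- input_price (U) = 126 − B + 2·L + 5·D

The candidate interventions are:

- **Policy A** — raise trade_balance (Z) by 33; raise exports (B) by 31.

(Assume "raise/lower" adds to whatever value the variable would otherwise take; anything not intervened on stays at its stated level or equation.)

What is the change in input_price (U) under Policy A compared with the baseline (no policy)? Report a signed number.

4251

Baseline:
  F = 153
  Z = 142
  B = 37 − 5·142 = -673
  L = 188 − 6·153 + 142 − 2·(-673) = 758
  D = 79 + 142 − 5·(-673) = 3586
  U = 126 − (-673) + 2·758 + 5·3586 = 20245
Policy A (Z + 33, B + 31):
  F = 153
  Z = 142 + 33 = 175
  B = 37 − 5·175 (+31 from intervention) = -807
  L = 188 − 6·153 + 175 − 2·(-807) = 1059
  D = 79 + 175 − 5·(-807) = 4289
  U = 126 − (-807) + 2·1059 + 5·4289 = 24496
Change in U: 24496 − 20245 = 4251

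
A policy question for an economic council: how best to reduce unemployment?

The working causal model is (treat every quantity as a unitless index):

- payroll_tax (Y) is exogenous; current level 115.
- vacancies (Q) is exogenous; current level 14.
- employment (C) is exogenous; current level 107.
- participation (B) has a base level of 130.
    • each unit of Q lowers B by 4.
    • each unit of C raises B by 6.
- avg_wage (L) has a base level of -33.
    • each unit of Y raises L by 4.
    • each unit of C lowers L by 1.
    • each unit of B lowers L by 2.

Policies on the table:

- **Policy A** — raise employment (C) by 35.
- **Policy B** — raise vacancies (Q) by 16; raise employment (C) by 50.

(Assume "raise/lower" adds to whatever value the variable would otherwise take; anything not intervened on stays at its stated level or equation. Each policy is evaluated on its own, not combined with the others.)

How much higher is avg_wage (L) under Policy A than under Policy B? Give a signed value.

Policy A (C + 35):
  Y = 115
  Q = 14
  C = 107 + 35 = 142
  B = 130 − 4·14 + 6·142 = 926
  L = -33 + 4·115 − 142 − 2·926 = -1567
Policy B (Q + 16, C + 50):
  Y = 115
  Q = 14 + 16 = 30
  C = 107 + 50 = 157
  B = 130 − 4·30 + 6·157 = 952
  L = -33 + 4·115 − 157 − 2·952 = -1634
L: -1567 − (-1634) = 67

67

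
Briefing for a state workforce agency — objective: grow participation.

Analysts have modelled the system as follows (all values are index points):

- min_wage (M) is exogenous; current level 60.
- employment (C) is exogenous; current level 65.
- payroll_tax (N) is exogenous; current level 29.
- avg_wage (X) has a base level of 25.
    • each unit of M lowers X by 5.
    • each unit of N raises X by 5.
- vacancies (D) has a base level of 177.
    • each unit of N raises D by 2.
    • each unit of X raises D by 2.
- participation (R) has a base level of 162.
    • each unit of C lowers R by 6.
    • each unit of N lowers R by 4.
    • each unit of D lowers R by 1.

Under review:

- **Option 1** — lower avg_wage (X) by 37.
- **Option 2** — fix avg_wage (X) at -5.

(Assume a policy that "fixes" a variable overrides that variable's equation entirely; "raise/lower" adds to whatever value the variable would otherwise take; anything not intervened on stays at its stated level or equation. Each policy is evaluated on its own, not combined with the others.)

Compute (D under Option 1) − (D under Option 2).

-324

Option 1 (X − 37):
  M = 60
  N = 29
  X = 25 − 5·60 + 5·29 (−37 from intervention) = -167
  D = 177 + 2·29 + 2·(-167) = -99
Option 2 (X := -5):
  M = 60
  N = 29
  X = -5
  D = 177 + 2·29 + 2·(-5) = 225
D: -99 − 225 = -324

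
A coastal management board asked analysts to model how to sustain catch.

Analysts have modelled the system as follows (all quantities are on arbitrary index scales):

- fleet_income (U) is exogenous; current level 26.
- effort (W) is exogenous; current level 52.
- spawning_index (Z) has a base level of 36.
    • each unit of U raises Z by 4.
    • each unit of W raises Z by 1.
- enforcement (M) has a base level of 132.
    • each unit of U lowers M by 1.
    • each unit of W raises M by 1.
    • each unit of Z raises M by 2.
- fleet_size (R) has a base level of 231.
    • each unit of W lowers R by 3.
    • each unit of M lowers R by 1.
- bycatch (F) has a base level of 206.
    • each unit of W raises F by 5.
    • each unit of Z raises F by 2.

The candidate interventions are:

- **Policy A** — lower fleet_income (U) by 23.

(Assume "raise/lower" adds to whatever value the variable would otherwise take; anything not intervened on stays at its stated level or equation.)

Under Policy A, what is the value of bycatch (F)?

Policy A (U − 23):
  U = 26 − 23 = 3
  W = 52
  Z = 36 + 4·3 + 52 = 100
  F = 206 + 5·52 + 2·100 = 666

666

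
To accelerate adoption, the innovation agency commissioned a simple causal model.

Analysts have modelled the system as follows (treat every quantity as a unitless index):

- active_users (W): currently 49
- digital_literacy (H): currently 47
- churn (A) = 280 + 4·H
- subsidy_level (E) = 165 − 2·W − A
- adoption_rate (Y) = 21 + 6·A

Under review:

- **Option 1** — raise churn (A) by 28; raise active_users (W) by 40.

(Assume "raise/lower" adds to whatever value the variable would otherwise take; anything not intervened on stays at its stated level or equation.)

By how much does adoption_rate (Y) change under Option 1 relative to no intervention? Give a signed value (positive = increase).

Baseline:
  H = 47
  A = 280 + 4·47 = 468
  Y = 21 + 6·468 = 2829
Option 1 (A + 28, W + 40):
  H = 47
  A = 280 + 4·47 (+28 from intervention) = 496
  Y = 21 + 6·496 = 2997
Change in Y: 2997 − 2829 = 168

168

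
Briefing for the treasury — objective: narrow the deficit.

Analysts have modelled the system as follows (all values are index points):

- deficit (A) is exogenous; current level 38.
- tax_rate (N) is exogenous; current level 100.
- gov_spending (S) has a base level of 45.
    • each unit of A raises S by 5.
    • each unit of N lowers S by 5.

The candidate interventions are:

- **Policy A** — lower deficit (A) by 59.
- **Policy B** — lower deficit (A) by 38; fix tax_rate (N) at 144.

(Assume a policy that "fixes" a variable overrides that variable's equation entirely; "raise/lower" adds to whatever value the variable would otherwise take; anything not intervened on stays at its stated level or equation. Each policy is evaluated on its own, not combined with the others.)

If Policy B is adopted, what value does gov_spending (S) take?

-675

Policy B (A − 38, N := 144):
  A = 38 − 38 = 0
  N = 144
  S = 45 + 5·0 − 5·144 = -675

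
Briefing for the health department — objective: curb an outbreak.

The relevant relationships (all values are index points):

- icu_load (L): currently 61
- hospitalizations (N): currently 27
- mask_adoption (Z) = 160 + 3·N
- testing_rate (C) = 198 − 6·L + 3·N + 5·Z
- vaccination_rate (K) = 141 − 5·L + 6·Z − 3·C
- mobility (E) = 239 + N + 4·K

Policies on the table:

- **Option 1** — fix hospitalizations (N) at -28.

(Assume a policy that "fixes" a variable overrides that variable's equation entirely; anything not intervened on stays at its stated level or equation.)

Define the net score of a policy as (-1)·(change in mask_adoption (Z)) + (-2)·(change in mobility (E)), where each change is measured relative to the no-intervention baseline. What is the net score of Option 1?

-15565

Baseline:
  L = 61
  N = 27
  Z = 160 + 3·27 = 241
  C = 198 − 6·61 + 3·27 + 5·241 = 1118
  K = 141 − 5·61 + 6·241 − 3·1118 = -2072
  E = 239 + 27 + 4·(-2072) = -8022
Option 1 (N := -28):
  L = 61
  N = -28
  Z = 160 + 3·(-28) = 76
  C = 198 − 6·61 + 3·(-28) + 5·76 = 128
  K = 141 − 5·61 + 6·76 − 3·128 = -92
  E = 239 + (-28) + 4·(-92) = -157
ΔZ = 76 − 241 = -165; ΔE = -157 − (-8022) = 7865
Score = (-1)·(-165) + (-2)·7865 = -15565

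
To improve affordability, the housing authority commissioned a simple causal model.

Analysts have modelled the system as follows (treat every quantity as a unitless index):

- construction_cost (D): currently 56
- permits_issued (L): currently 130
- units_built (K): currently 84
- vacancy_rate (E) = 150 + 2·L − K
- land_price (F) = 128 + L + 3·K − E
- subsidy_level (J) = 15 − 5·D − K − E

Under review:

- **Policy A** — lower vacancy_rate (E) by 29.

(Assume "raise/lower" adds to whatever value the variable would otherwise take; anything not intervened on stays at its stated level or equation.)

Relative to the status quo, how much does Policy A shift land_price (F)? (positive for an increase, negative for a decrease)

29

Baseline:
  L = 130
  K = 84
  E = 150 + 2·130 − 84 = 326
  F = 128 + 130 + 3·84 − 326 = 184
Policy A (E − 29):
  L = 130
  K = 84
  E = 150 + 2·130 − 84 (−29 from intervention) = 297
  F = 128 + 130 + 3·84 − 297 = 213
Change in F: 213 − 184 = 29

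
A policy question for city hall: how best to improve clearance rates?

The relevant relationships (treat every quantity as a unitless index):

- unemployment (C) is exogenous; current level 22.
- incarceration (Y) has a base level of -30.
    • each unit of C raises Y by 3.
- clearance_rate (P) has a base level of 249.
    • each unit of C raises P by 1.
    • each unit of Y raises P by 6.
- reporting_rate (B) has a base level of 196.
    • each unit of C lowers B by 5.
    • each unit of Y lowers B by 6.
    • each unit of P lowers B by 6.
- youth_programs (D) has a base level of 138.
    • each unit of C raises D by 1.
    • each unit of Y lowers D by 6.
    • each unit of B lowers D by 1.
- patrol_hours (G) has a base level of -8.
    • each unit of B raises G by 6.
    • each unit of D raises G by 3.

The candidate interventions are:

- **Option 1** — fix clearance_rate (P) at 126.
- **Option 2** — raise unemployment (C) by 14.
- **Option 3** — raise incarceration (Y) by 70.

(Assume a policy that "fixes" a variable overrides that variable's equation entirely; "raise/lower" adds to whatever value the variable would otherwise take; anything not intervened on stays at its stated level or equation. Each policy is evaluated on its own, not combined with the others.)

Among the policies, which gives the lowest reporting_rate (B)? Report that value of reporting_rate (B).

-5992

Option 1 (P := 126):
  C = 22
  Y = -30 + 3·22 = 36
  P = 126
  B = 196 − 5·22 − 6·36 − 6·126 = -886
Option 2 (C + 14):
  C = 22 + 14 = 36
  Y = -30 + 3·36 = 78
  P = 249 + 36 + 6·78 = 753
  B = 196 − 5·36 − 6·78 − 6·753 = -4970
Option 3 (Y + 70):
  C = 22
  Y = -30 + 3·22 (+70 from intervention) = 106
  P = 249 + 22 + 6·106 = 907
  B = 196 − 5·22 − 6·106 − 6·907 = -5992
Comparing — Option 1: B=-886, Option 2: B=-4970, Option 3: B=-5992. Lowest is -5992 (Option 3).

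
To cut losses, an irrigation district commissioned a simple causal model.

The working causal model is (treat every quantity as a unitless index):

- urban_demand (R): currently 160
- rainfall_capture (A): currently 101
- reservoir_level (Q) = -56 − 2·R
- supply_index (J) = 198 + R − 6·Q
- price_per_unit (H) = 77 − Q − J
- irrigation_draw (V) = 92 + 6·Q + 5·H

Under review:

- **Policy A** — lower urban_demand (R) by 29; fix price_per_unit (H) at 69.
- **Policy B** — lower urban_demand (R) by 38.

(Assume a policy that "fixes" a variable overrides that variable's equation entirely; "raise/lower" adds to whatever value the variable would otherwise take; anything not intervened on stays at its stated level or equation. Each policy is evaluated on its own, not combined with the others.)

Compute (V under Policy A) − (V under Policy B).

Policy A (R − 29, H := 69):
  R = 160 − 29 = 131
  Q = -56 − 2·131 = -318
  J = 198 + 131 − 6·(-318) = 2237
  H = 69
  V = 92 + 6·(-318) + 5·69 = -1471
Policy B (R − 38):
  R = 160 − 38 = 122
  Q = -56 − 2·122 = -300
  J = 198 + 122 − 6·(-300) = 2120
  H = 77 − (-300) − 2120 = -1743
  V = 92 + 6·(-300) + 5·(-1743) = -10423
V: -1471 − (-10423) = 8952

8952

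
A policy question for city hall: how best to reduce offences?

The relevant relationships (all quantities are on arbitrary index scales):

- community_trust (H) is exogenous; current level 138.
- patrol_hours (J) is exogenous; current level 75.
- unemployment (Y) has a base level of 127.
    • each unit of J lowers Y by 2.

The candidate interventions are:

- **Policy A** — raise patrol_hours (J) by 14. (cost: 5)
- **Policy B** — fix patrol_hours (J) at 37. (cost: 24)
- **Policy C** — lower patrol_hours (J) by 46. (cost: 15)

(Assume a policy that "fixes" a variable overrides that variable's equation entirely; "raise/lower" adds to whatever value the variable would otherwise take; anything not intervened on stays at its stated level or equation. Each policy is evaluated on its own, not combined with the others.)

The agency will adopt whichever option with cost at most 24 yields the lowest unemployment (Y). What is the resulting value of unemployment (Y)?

Policy A (J + 14):
  J = 75 + 14 = 89
  Y = 127 − 2·89 = -51
Policy B (J := 37):
  J = 37
  Y = 127 − 2·37 = 53
Policy C (J − 46):
  J = 75 − 46 = 29
  Y = 127 − 2·29 = 69
Comparing — Policy A: Y=-51, Policy B: Y=53, Policy C: Y=69. Lowest is -51 (Policy A).

-51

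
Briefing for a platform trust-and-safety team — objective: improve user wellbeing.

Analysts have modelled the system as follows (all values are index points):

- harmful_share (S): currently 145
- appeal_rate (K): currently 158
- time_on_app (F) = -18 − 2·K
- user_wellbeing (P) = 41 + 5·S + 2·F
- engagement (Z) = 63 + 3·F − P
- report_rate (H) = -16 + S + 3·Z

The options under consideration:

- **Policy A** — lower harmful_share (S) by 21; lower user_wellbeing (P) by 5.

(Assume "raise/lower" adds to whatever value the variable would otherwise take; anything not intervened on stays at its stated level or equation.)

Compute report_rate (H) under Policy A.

Policy A (S − 21, P − 5):
  S = 145 − 21 = 124
  K = 158
  F = -18 − 2·158 = -334
  P = 41 + 5·124 + 2·(-334) (−5 from intervention) = -12
  Z = 63 + 3·(-334) − (-12) = -927
  H = -16 + 124 + 3·(-927) = -2673

-2673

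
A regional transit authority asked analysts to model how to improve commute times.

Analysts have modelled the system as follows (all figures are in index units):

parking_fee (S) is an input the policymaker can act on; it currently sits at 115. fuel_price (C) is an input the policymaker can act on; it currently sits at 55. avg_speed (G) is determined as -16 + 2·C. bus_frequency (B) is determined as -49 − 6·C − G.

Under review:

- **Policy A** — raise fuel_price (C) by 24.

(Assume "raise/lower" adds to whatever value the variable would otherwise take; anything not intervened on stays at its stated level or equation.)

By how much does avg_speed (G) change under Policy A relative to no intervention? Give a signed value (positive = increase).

Baseline:
  C = 55
  G = -16 + 2·55 = 94
Policy A (C + 24):
  C = 55 + 24 = 79
  G = -16 + 2·79 = 142
Change in G: 142 − 94 = 48

48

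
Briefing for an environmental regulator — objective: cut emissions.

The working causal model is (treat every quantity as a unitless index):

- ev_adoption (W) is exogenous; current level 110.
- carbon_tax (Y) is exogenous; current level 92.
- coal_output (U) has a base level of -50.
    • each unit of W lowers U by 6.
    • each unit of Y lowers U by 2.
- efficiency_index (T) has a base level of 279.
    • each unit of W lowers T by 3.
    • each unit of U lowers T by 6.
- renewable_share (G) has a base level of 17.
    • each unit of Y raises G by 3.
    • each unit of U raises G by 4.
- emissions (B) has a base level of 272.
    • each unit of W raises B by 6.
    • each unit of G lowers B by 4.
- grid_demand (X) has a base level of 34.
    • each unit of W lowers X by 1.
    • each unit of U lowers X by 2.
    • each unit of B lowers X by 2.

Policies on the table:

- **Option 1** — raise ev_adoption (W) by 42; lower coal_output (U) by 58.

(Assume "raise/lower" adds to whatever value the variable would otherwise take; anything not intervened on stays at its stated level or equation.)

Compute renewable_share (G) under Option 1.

Option 1 (W + 42, U − 58):
  W = 110 + 42 = 152
  Y = 92
  U = -50 − 6·152 − 2·92 (−58 from intervention) = -1204
  G = 17 + 3·92 + 4·(-1204) = -4523

-4523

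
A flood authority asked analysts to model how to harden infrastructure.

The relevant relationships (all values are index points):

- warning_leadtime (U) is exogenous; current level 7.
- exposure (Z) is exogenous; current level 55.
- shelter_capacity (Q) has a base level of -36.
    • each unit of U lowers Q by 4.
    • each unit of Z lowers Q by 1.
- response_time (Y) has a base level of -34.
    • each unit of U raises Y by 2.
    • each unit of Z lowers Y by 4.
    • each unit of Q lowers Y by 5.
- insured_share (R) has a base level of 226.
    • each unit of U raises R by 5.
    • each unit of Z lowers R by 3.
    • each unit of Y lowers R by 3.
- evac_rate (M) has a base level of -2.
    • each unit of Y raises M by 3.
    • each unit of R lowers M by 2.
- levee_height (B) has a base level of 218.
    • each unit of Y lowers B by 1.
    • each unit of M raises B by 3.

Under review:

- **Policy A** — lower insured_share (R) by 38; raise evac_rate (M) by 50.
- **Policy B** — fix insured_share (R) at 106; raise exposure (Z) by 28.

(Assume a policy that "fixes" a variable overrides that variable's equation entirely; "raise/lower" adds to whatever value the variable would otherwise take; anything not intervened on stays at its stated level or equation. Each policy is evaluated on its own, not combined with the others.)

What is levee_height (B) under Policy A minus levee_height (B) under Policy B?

6604

Policy A (R − 38, M + 50):
  U = 7
  Z = 55
  Q = -36 − 4·7 − 55 = -119
  Y = -34 + 2·7 − 4·55 − 5·(-119) = 355
  R = 226 + 5·7 − 3·55 − 3·355 (−38 from intervention) = -1007
  M = -2 + 3·355 − 2·(-1007) (+50 from intervention) = 3127
  B = 218 − 355 + 3·3127 = 9244
Policy B (R := 106, Z + 28):
  U = 7
  Z = 55 + 28 = 83
  Q = -36 − 4·7 − 83 = -147
  Y = -34 + 2·7 − 4·83 − 5·(-147) = 383
  R = 106
  M = -2 + 3·383 − 2·106 = 935
  B = 218 − 383 + 3·935 = 2640
B: 9244 − 2640 = 6604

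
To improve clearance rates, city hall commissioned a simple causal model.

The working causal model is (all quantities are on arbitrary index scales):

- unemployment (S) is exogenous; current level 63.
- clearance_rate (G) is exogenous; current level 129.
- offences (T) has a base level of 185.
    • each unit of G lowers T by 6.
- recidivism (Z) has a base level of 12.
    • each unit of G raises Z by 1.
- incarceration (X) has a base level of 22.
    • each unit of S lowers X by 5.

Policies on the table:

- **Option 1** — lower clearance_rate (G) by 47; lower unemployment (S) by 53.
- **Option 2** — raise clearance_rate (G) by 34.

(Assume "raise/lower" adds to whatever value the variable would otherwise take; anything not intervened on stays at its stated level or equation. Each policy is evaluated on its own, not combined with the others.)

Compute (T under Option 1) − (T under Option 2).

Option 1 (G − 47, S − 53):
  G = 129 − 47 = 82
  T = 185 − 6·82 = -307
Option 2 (G + 34):
  G = 129 + 34 = 163
  T = 185 − 6·163 = -793
T: -307 − (-793) = 486

486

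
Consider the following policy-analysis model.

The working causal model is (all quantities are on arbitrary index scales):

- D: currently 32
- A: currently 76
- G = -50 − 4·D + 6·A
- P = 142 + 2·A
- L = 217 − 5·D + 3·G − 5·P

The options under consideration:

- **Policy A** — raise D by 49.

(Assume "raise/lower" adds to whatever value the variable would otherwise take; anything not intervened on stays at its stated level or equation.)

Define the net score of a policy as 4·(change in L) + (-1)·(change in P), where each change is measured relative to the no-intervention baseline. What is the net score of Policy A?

-3332

Baseline:
  D = 32
  A = 76
  G = -50 − 4·32 + 6·76 = 278
  P = 142 + 2·76 = 294
  L = 217 − 5·32 + 3·278 − 5·294 = -579
Policy A (D + 49):
  D = 32 + 49 = 81
  A = 76
  G = -50 − 4·81 + 6·76 = 82
  P = 142 + 2·76 = 294
  L = 217 − 5·81 + 3·82 − 5·294 = -1412
ΔL = -1412 − (-579) = -833; ΔP = 294 − 294 = 0
Score = 4·(-833) + (-1)·0 = -3332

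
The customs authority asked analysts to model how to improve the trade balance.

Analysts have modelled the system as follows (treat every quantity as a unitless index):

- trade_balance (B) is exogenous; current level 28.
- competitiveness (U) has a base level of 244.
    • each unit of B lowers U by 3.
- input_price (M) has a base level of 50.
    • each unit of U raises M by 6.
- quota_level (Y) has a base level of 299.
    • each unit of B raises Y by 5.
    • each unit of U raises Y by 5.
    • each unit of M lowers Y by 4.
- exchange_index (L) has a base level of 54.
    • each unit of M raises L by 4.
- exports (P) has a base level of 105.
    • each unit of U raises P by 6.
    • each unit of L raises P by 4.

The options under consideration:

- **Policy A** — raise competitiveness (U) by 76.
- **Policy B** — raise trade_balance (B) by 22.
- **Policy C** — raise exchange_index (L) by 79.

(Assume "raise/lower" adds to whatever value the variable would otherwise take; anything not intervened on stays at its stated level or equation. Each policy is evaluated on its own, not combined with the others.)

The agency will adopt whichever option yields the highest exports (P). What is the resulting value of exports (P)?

25193

Policy A (U + 76):
  B = 28
  U = 244 − 3·28 (+76 from intervention) = 236
  M = 50 + 6·236 = 1466
  L = 54 + 4·1466 = 5918
  P = 105 + 6·236 + 4·5918 = 25193
Policy B (B + 22):
  B = 28 + 22 = 50
  U = 244 − 3·50 = 94
  M = 50 + 6·94 = 614
  L = 54 + 4·614 = 2510
  P = 105 + 6·94 + 4·2510 = 10709
Policy C (L + 79):
  B = 28
  U = 244 − 3·28 = 160
  M = 50 + 6·160 = 1010
  L = 54 + 4·1010 (+79 from intervention) = 4173
  P = 105 + 6·160 + 4·4173 = 17757
Comparing — Policy A: P=25193, Policy B: P=10709, Policy C: P=17757. Highest is 25193 (Policy A).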